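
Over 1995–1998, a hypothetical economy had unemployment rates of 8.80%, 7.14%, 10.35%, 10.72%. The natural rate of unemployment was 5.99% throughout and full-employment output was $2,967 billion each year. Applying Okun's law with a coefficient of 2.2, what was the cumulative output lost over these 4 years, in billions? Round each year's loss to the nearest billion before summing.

$852 billion

Year 1995: gap = -2.2 × (8.8 - 5.99) = -6.182%, loss ≈ 2967 × 6.182/100 ≈ 183.
Year 1996: gap = -2.2 × (7.14 - 5.99) = -2.53%, loss ≈ 2967 × 2.53/100 ≈ 75.
Year 1997: gap = -2.2 × (10.35 - 5.99) = -9.592%, loss ≈ 2967 × 9.592/100 ≈ 285.
Year 1998: gap = -2.2 × (10.72 - 5.99) = -10.406%, loss ≈ 2967 × 10.406/100 ≈ 309.
Total lost output = 183 + 75 + 285 + 309 = 852 billion.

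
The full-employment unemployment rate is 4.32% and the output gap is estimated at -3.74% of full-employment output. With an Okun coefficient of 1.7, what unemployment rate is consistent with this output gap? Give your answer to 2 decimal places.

6.52%

From Okun's law, u - u* = -(output gap)/β = -(-3.74)/1.7 = 2.2 points.
So u = 4.32 + 2.2 = 6.52%.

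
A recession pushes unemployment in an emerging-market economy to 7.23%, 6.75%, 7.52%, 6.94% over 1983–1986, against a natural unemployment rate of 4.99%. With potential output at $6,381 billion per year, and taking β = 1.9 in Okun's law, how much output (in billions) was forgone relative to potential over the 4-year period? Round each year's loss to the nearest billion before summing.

$1,028 billion

Year 1983: gap = -1.9 × (7.23 - 4.99) = -4.256%, loss ≈ 6381 × 4.256/100 ≈ 272.
Year 1984: gap = -1.9 × (6.75 - 4.99) = -3.344%, loss ≈ 6381 × 3.344/100 ≈ 213.
Year 1985: gap = -1.9 × (7.52 - 4.99) = -4.807%, loss ≈ 6381 × 4.807/100 ≈ 307.
Year 1986: gap = -1.9 × (6.94 - 4.99) = -3.705%, loss ≈ 6381 × 3.705/100 ≈ 236.
Total lost output = 272 + 213 + 307 + 236 = 1028 billion.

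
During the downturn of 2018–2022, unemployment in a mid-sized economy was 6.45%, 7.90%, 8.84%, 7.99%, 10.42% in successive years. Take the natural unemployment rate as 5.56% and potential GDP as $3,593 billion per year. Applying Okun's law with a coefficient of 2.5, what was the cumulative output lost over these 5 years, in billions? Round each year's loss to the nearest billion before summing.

Year 2018: gap = -2.5 × (6.45 - 5.56) = -2.225%, loss ≈ 3593 × 2.225/100 ≈ 80.
Year 2019: gap = -2.5 × (7.9 - 5.56) = -5.85%, loss ≈ 3593 × 5.85/100 ≈ 210.
Year 2020: gap = -2.5 × (8.84 - 5.56) = -8.2%, loss ≈ 3593 × 8.2/100 ≈ 295.
Year 2021: gap = -2.5 × (7.99 - 5.56) = -6.075%, loss ≈ 3593 × 6.075/100 ≈ 218.
Year 2022: gap = -2.5 × (10.42 - 5.56) = -12.15%, loss ≈ 3593 × 12.15/100 ≈ 437.
Total lost output = 80 + 210 + 295 + 218 + 437 = 1240 billion.

$1,240 billion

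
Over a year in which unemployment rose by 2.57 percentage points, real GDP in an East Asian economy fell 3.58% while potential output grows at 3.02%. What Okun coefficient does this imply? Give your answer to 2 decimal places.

β ≈ 2.57

Growth form: g_Y = g_Y* - β × Δu, so β = (g_Y* - g_Y)/Δu.
β = (3.02 + 3.58)/2.57 = 6.6/2.57 = 2.57.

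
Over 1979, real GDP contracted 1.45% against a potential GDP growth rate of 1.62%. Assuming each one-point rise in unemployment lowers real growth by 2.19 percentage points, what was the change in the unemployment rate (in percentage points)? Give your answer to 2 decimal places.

Growth-rate Okun's law: g_Y = g_Y* - β × Δu, so Δu = (g_Y* - g_Y)/β.
Δu = (1.62 + 1.45)/2.19 = 3.07/2.19 = 1.40 percentage points.

1.40 percentage points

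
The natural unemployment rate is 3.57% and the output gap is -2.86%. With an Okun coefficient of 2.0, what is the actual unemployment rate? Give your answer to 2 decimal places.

5.00%

From Okun's law, u - u* = -(output gap)/β = -(-2.86)/2.0 = 1.43 points.
So u = 3.57 + 1.43 = 5.00%.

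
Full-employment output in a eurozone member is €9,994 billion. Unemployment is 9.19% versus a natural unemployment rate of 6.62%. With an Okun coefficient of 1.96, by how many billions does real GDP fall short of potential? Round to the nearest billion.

€503 billion

Output gap = -1.96 × (9.19 - 6.62) = -1.96 × 2.57 = -5.0372%.
Actual GDP ≈ 9994 × 0.949628 ≈ 9491 billion, so the shortfall is 9994 - 9491 = 503 billion.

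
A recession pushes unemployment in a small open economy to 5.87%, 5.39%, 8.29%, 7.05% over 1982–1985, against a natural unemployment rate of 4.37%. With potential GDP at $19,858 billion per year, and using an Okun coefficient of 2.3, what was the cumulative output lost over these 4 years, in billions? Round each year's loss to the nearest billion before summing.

Year 1982: gap = -2.3 × (5.87 - 4.37) = -3.45%, loss ≈ 19858 × 3.45/100 ≈ 685.
Year 1983: gap = -2.3 × (5.39 - 4.37) = -2.346%, loss ≈ 19858 × 2.346/100 ≈ 466.
Year 1984: gap = -2.3 × (8.29 - 4.37) = -9.016%, loss ≈ 19858 × 9.016/100 ≈ 1790.
Year 1985: gap = -2.3 × (7.05 - 4.37) = -6.164%, loss ≈ 19858 × 6.164/100 ≈ 1224.
Total lost output = 685 + 466 + 1790 + 1224 = 4165 billion.

$4,165 billion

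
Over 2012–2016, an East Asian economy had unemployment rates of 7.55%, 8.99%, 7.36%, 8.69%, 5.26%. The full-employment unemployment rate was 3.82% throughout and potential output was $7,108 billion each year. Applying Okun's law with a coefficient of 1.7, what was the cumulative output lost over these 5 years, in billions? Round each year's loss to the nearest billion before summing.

$2,266 billion

Year 2012: gap = -1.7 × (7.55 - 3.82) = -6.341%, loss ≈ 7108 × 6.341/100 ≈ 451.
Year 2013: gap = -1.7 × (8.99 - 3.82) = -8.789%, loss ≈ 7108 × 8.789/100 ≈ 625.
Year 2014: gap = -1.7 × (7.36 - 3.82) = -6.018%, loss ≈ 7108 × 6.018/100 ≈ 428.
Year 2015: gap = -1.7 × (8.69 - 3.82) = -8.279%, loss ≈ 7108 × 8.279/100 ≈ 588.
Year 2016: gap = -1.7 × (5.26 - 3.82) = -2.448%, loss ≈ 7108 × 2.448/100 ≈ 174.
Total lost output = 451 + 625 + 428 + 588 + 174 = 2266 billion.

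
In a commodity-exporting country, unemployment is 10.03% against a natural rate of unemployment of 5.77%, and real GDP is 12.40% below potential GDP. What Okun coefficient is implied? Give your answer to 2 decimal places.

β ≈ 2.91

Okun's law: output gap = -β × (u - u*).
-12.40 = -β × (10.03 - 5.77) = -β × 4.26, so β = 12.4/4.26 = 2.91.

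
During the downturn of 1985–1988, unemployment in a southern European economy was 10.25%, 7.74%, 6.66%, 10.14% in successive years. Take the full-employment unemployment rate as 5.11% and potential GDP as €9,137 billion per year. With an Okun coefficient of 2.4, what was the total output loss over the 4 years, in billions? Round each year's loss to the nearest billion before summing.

Year 1985: gap = -2.4 × (10.25 - 5.11) = -12.336%, loss ≈ 9137 × 12.336/100 ≈ 1127.
Year 1986: gap = -2.4 × (7.74 - 5.11) = -6.312%, loss ≈ 9137 × 6.312/100 ≈ 577.
Year 1987: gap = -2.4 × (6.66 - 5.11) = -3.72%, loss ≈ 9137 × 3.72/100 ≈ 340.
Year 1988: gap = -2.4 × (10.14 - 5.11) = -12.072%, loss ≈ 9137 × 12.072/100 ≈ 1103.
Total lost output = 1127 + 577 + 340 + 1103 = 3147 billion.

€3,147 billion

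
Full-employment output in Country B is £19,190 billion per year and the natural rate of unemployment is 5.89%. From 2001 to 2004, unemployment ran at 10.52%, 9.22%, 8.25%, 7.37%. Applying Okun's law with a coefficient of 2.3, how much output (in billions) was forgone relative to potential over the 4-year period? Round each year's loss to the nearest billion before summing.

£5,209 billion

Year 2001: gap = -2.3 × (10.52 - 5.89) = -10.649%, loss ≈ 19190 × 10.649/100 ≈ 2044.
Year 2002: gap = -2.3 × (9.22 - 5.89) = -7.659%, loss ≈ 19190 × 7.659/100 ≈ 1470.
Year 2003: gap = -2.3 × (8.25 - 5.89) = -5.428%, loss ≈ 19190 × 5.428/100 ≈ 1042.
Year 2004: gap = -2.3 × (7.37 - 5.89) = -3.404%, loss ≈ 19190 × 3.404/100 ≈ 653.
Total lost output = 2044 + 1470 + 1042 + 653 = 5209 billion.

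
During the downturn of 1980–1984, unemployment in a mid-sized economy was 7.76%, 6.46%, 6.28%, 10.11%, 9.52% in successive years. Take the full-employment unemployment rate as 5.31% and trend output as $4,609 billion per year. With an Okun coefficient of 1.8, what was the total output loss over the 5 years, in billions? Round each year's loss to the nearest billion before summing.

$1,125 billion

Year 1980: gap = -1.8 × (7.76 - 5.31) = -4.41%, loss ≈ 4609 × 4.41/100 ≈ 203.
Year 1981: gap = -1.8 × (6.46 - 5.31) = -2.07%, loss ≈ 4609 × 2.07/100 ≈ 95.
Year 1982: gap = -1.8 × (6.28 - 5.31) = -1.746%, loss ≈ 4609 × 1.746/100 ≈ 80.
Year 1983: gap = -1.8 × (10.11 - 5.31) = -8.64%, loss ≈ 4609 × 8.64/100 ≈ 398.
Year 1984: gap = -1.8 × (9.52 - 5.31) = -7.578%, loss ≈ 4609 × 7.578/100 ≈ 349.
Total lost output = 203 + 95 + 80 + 398 + 349 = 1125 billion.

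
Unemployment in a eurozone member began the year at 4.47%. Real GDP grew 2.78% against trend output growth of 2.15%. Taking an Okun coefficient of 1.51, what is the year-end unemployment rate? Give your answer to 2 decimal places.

Growth-rate Okun's law: g_Y = g_Y* - β × Δu, so Δu = (g_Y* - g_Y)/β.
Δu = (2.15 - 2.78)/1.51 = -0.63/1.51 = -0.42 percentage points.
Year-end unemployment = 4.47 - 0.42 = 4.05%.

4.05%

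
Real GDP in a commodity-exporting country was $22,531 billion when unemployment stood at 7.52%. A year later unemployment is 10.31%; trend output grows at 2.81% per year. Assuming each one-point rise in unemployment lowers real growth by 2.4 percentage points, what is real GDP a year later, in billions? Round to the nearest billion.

Δu = 10.31 - 7.52 = 2.79 points.
Okun's law (growth form): g_Y = g_Y* - β × Δu = 2.81 - 2.4 × (2.79) = 2.81 - 6.696 = -3.886%.
Real GDP in the next year = 22531 × (1 - 3.886/100) = 22531 × 0.96114 ≈ 21655 billion.

$21,655 billion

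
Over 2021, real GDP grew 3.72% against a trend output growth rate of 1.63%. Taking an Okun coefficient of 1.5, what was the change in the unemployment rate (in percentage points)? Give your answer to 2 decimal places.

-1.39 percentage points

Growth-rate Okun's law: g_Y = g_Y* - β × Δu, so Δu = (g_Y* - g_Y)/β.
Δu = (1.63 - 3.72)/1.5 = -2.09/1.5 = -1.39 percentage points.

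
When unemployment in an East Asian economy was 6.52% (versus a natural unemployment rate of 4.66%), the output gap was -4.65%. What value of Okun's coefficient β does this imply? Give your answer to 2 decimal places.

β ≈ 2.50

Okun's law: output gap = -β × (u - u*).
-4.65 = -β × (6.52 - 4.66) = -β × 1.86, so β = 4.65/1.86 = 2.50.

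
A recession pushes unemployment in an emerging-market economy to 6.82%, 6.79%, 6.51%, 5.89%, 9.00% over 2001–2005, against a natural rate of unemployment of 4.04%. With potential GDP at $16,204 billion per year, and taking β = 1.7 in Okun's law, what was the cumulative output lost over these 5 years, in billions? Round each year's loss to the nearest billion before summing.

$4,080 billion

Year 2001: gap = -1.7 × (6.82 - 4.04) = -4.726%, loss ≈ 16204 × 4.726/100 ≈ 766.
Year 2002: gap = -1.7 × (6.79 - 4.04) = -4.675%, loss ≈ 16204 × 4.675/100 ≈ 758.
Year 2003: gap = -1.7 × (6.51 - 4.04) = -4.199%, loss ≈ 16204 × 4.199/100 ≈ 680.
Year 2004: gap = -1.7 × (5.89 - 4.04) = -3.145%, loss ≈ 16204 × 3.145/100 ≈ 510.
Year 2005: gap = -1.7 × (9 - 4.04) = -8.432%, loss ≈ 16204 × 8.432/100 ≈ 1366.
Total lost output = 766 + 758 + 680 + 510 + 1366 = 4080 billion.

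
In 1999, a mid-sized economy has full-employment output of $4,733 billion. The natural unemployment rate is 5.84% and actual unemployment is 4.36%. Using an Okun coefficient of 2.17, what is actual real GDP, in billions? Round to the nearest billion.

$4,885 billion

Unemployment gap = 4.36 - 5.84 = -1.48 points, so the output gap is -2.17 × (-1.48) = 3.2116%.
Actual GDP = 4733 × (1 + 3.2116/100) = 4733 × 1.032116 ≈ 4885 billion.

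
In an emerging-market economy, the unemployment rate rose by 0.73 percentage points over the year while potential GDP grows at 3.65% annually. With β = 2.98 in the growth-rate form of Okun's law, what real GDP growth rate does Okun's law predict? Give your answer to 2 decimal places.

Growth-rate Okun's law: g_Y = g_Y* - β × Δu.
g_Y = 3.65 - 2.98 × (0.73) = 3.65 - 2.1754 = 1.4746%, i.e. 1.47% to 2 d.p.

1.47%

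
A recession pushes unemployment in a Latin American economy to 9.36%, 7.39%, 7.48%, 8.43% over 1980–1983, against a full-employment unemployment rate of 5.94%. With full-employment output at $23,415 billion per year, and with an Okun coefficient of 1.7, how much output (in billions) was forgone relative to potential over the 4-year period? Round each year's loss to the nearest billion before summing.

$3,542 billion

Year 1980: gap = -1.7 × (9.36 - 5.94) = -5.814%, loss ≈ 23415 × 5.814/100 ≈ 1361.
Year 1981: gap = -1.7 × (7.39 - 5.94) = -2.465%, loss ≈ 23415 × 2.465/100 ≈ 577.
Year 1982: gap = -1.7 × (7.48 - 5.94) = -2.618%, loss ≈ 23415 × 2.618/100 ≈ 613.
Year 1983: gap = -1.7 × (8.43 - 5.94) = -4.233%, loss ≈ 23415 × 4.233/100 ≈ 991.
Total lost output = 1361 + 577 + 613 + 991 = 3542 billion.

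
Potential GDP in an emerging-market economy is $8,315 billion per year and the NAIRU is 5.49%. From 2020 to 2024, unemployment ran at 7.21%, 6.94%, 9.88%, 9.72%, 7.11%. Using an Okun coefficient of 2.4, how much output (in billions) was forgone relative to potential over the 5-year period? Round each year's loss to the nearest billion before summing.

Year 2020: gap = -2.4 × (7.21 - 5.49) = -4.128%, loss ≈ 8315 × 4.128/100 ≈ 343.
Year 2021: gap = -2.4 × (6.94 - 5.49) = -3.48%, loss ≈ 8315 × 3.48/100 ≈ 289.
Year 2022: gap = -2.4 × (9.88 - 5.49) = -10.536%, loss ≈ 8315 × 10.536/100 ≈ 876.
Year 2023: gap = -2.4 × (9.72 - 5.49) = -10.152%, loss ≈ 8315 × 10.152/100 ≈ 844.
Year 2024: gap = -2.4 × (7.11 - 5.49) = -3.888%, loss ≈ 8315 × 3.888/100 ≈ 323.
Total lost output = 343 + 289 + 876 + 844 + 323 = 2675 billion.

$2,675 billion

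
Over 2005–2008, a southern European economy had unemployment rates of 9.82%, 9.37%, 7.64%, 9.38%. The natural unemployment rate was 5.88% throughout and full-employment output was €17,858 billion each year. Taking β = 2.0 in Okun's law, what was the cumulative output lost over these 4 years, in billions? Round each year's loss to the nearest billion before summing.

€4,532 billion

Year 2005: gap = -2.0 × (9.82 - 5.88) = -7.88%, loss ≈ 17858 × 7.88/100 ≈ 1407.
Year 2006: gap = -2.0 × (9.37 - 5.88) = -6.98%, loss ≈ 17858 × 6.98/100 ≈ 1246.
Year 2007: gap = -2.0 × (7.64 - 5.88) = -3.52%, loss ≈ 17858 × 3.52/100 ≈ 629.
Year 2008: gap = -2.0 × (9.38 - 5.88) = -7%, loss ≈ 17858 × 7/100 ≈ 1250.
Total lost output = 1407 + 1246 + 629 + 1250 = 4532 billion.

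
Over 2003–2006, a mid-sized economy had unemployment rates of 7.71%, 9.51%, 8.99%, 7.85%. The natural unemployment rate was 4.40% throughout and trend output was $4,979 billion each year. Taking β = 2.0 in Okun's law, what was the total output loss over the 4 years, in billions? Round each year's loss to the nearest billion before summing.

Year 2003: gap = -2.0 × (7.71 - 4.4) = -6.62%, loss ≈ 4979 × 6.62/100 ≈ 330.
Year 2004: gap = -2.0 × (9.51 - 4.4) = -10.22%, loss ≈ 4979 × 10.22/100 ≈ 509.
Year 2005: gap = -2.0 × (8.99 - 4.4) = -9.18%, loss ≈ 4979 × 9.18/100 ≈ 457.
Year 2006: gap = -2.0 × (7.85 - 4.4) = -6.9%, loss ≈ 4979 × 6.9/100 ≈ 344.
Total lost output = 330 + 509 + 457 + 344 = 1640 billion.

$1,640 billion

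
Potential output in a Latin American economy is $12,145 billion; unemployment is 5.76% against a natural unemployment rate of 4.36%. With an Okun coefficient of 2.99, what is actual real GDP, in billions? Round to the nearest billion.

Unemployment gap = 5.76 - 4.36 = 1.4 points, so the output gap is -2.99 × 1.4 = -4.186%.
Actual GDP = 12145 × (1 - 4.186/100) = 12145 × 0.95814 ≈ 11637 billion.

$11,637 billion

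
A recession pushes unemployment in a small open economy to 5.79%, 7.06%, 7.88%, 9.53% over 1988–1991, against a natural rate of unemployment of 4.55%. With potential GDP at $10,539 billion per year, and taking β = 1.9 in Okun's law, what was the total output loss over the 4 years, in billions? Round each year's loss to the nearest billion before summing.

$2,415 billion

Year 1988: gap = -1.9 × (5.79 - 4.55) = -2.356%, loss ≈ 10539 × 2.356/100 ≈ 248.
Year 1989: gap = -1.9 × (7.06 - 4.55) = -4.769%, loss ≈ 10539 × 4.769/100 ≈ 503.
Year 1990: gap = -1.9 × (7.88 - 4.55) = -6.327%, loss ≈ 10539 × 6.327/100 ≈ 667.
Year 1991: gap = -1.9 × (9.53 - 4.55) = -9.462%, loss ≈ 10539 × 9.462/100 ≈ 997.
Total lost output = 248 + 503 + 667 + 997 = 2415 billion.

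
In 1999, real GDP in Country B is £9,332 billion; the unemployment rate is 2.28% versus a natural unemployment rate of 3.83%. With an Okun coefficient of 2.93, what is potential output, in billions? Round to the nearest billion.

£8,927 billion

Unemployment gap = 2.28 - 3.83 = -1.55 points, so output gap = -2.93 × (-1.55) = 4.5415%.
Since Y = Y* × (1 + gap/100), Y* = 9332/1.045415 ≈ 8927 billion.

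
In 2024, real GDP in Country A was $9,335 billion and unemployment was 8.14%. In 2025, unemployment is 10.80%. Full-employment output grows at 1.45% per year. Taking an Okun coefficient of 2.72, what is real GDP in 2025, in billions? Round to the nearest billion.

$8,795 billion

Δu = 10.8 - 8.14 = 2.66 points.
Okun's law (growth form): g_Y = g_Y* - β × Δu = 1.45 - 2.72 × (2.66) = 1.45 - 7.2352 = -5.7852%.
Real GDP in the next year = 9335 × (1 - 5.7852/100) = 9335 × 0.942148 ≈ 8795 billion.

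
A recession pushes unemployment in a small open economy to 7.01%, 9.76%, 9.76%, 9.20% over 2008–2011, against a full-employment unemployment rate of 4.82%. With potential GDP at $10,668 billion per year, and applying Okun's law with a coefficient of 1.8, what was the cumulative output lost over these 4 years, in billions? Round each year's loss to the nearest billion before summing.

Year 2008: gap = -1.8 × (7.01 - 4.82) = -3.942%, loss ≈ 10668 × 3.942/100 ≈ 421.
Year 2009: gap = -1.8 × (9.76 - 4.82) = -8.892%, loss ≈ 10668 × 8.892/100 ≈ 949.
Year 2010: gap = -1.8 × (9.76 - 4.82) = -8.892%, loss ≈ 10668 × 8.892/100 ≈ 949.
Year 2011: gap = -1.8 × (9.2 - 4.82) = -7.884%, loss ≈ 10668 × 7.884/100 ≈ 841.
Total lost output = 421 + 949 + 949 + 841 = 3160 billion.

$3,160 billion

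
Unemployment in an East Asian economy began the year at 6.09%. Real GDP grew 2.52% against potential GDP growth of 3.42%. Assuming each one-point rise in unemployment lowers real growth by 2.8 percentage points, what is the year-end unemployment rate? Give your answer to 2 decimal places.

6.41%

Growth-rate Okun's law: g_Y = g_Y* - β × Δu, so Δu = (g_Y* - g_Y)/β.
Δu = (3.42 - 2.52)/2.8 = 0.9/2.8 = 0.32 percentage points.
Year-end unemployment = 6.09 + 0.32 = 6.41%.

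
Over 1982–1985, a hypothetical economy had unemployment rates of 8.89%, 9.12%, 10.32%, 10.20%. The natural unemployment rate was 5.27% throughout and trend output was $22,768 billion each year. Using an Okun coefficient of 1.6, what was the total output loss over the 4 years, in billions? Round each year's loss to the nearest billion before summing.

$6,358 billion

Year 1982: gap = -1.6 × (8.89 - 5.27) = -5.792%, loss ≈ 22768 × 5.792/100 ≈ 1319.
Year 1983: gap = -1.6 × (9.12 - 5.27) = -6.16%, loss ≈ 22768 × 6.16/100 ≈ 1403.
Year 1984: gap = -1.6 × (10.32 - 5.27) = -8.08%, loss ≈ 22768 × 8.08/100 ≈ 1840.
Year 1985: gap = -1.6 × (10.2 - 5.27) = -7.888%, loss ≈ 22768 × 7.888/100 ≈ 1796.
Total lost output = 1319 + 1403 + 1840 + 1796 = 6358 billion.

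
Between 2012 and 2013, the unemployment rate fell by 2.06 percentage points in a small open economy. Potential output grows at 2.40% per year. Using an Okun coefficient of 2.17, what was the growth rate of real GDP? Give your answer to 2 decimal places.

6.87%

Growth-rate Okun's law: g_Y = g_Y* - β × Δu.
g_Y = 2.40 - 2.17 × (-2.06) = 2.4 + 4.4702 = 6.8702%, i.e. 6.87% to 2 d.p.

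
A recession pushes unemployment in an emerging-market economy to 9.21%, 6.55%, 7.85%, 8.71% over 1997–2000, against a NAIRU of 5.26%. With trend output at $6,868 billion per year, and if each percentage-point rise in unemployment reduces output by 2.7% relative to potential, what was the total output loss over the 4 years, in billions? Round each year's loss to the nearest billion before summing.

$2,091 billion

Year 1997: gap = -2.7 × (9.21 - 5.26) = -10.665%, loss ≈ 6868 × 10.665/100 ≈ 732.
Year 1998: gap = -2.7 × (6.55 - 5.26) = -3.483%, loss ≈ 6868 × 3.483/100 ≈ 239.
Year 1999: gap = -2.7 × (7.85 - 5.26) = -6.993%, loss ≈ 6868 × 6.993/100 ≈ 480.
Year 2000: gap = -2.7 × (8.71 - 5.26) = -9.315%, loss ≈ 6868 × 9.315/100 ≈ 640.
Total lost output = 732 + 239 + 480 + 640 = 2091 billion.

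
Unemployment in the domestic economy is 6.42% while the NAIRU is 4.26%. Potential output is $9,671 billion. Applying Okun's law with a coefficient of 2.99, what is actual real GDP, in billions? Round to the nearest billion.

$9,046 billion

Unemployment gap = 6.42 - 4.26 = 2.16 points, so the output gap is -2.99 × 2.16 = -6.4584%.
Actual GDP = 9671 × (1 - 6.4584/100) = 9671 × 0.935416 ≈ 9046 billion.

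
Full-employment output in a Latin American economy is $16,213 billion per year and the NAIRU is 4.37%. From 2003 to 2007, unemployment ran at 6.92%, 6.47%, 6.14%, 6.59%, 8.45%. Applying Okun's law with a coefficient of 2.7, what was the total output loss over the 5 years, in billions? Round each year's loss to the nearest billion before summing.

$5,568 billion

Year 2003: gap = -2.7 × (6.92 - 4.37) = -6.885%, loss ≈ 16213 × 6.885/100 ≈ 1116.
Year 2004: gap = -2.7 × (6.47 - 4.37) = -5.67%, loss ≈ 16213 × 5.67/100 ≈ 919.
Year 2005: gap = -2.7 × (6.14 - 4.37) = -4.779%, loss ≈ 16213 × 4.779/100 ≈ 775.
Year 2006: gap = -2.7 × (6.59 - 4.37) = -5.994%, loss ≈ 16213 × 5.994/100 ≈ 972.
Year 2007: gap = -2.7 × (8.45 - 4.37) = -11.016%, loss ≈ 16213 × 11.016/100 ≈ 1786.
Total lost output = 1116 + 919 + 775 + 972 + 1786 = 5568 billion.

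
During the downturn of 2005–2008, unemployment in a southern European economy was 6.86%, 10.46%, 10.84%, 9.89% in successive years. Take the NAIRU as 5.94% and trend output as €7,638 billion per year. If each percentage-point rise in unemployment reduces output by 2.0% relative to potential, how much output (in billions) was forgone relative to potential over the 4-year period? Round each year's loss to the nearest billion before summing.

€2,183 billion

Year 2005: gap = -2.0 × (6.86 - 5.94) = -1.84%, loss ≈ 7638 × 1.84/100 ≈ 141.
Year 2006: gap = -2.0 × (10.46 - 5.94) = -9.04%, loss ≈ 7638 × 9.04/100 ≈ 690.
Year 2007: gap = -2.0 × (10.84 - 5.94) = -9.8%, loss ≈ 7638 × 9.8/100 ≈ 749.
Year 2008: gap = -2.0 × (9.89 - 5.94) = -7.9%, loss ≈ 7638 × 7.9/100 ≈ 603.
Total lost output = 141 + 690 + 749 + 603 = 2183 billion.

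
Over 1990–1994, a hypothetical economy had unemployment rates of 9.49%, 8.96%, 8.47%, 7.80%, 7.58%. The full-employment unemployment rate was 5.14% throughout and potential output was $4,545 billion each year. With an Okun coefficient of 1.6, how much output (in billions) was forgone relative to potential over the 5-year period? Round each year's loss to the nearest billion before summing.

Year 1990: gap = -1.6 × (9.49 - 5.14) = -6.96%, loss ≈ 4545 × 6.96/100 ≈ 316.
Year 1991: gap = -1.6 × (8.96 - 5.14) = -6.112%, loss ≈ 4545 × 6.112/100 ≈ 278.
Year 1992: gap = -1.6 × (8.47 - 5.14) = -5.328%, loss ≈ 4545 × 5.328/100 ≈ 242.
Year 1993: gap = -1.6 × (7.8 - 5.14) = -4.256%, loss ≈ 4545 × 4.256/100 ≈ 193.
Year 1994: gap = -1.6 × (7.58 - 5.14) = -3.904%, loss ≈ 4545 × 3.904/100 ≈ 177.
Total lost output = 316 + 278 + 242 + 193 + 177 = 1206 billion.

$1,206 billion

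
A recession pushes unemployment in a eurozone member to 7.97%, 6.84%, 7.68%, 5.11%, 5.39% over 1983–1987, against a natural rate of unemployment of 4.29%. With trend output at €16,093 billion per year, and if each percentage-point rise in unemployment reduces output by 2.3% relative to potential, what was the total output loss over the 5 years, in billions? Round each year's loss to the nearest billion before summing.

€4,272 billion

Year 1983: gap = -2.3 × (7.97 - 4.29) = -8.464%, loss ≈ 16093 × 8.464/100 ≈ 1362.
Year 1984: gap = -2.3 × (6.84 - 4.29) = -5.865%, loss ≈ 16093 × 5.865/100 ≈ 944.
Year 1985: gap = -2.3 × (7.68 - 4.29) = -7.797%, loss ≈ 16093 × 7.797/100 ≈ 1255.
Year 1986: gap = -2.3 × (5.11 - 4.29) = -1.886%, loss ≈ 16093 × 1.886/100 ≈ 304.
Year 1987: gap = -2.3 × (5.39 - 4.29) = -2.53%, loss ≈ 16093 × 2.53/100 ≈ 407.
Total lost output = 1362 + 944 + 1255 + 304 + 407 = 4272 billion.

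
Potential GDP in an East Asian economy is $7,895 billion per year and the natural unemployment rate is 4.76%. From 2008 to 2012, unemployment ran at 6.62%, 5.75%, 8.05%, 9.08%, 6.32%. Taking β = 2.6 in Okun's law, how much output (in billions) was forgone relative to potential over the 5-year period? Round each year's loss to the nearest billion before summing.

$2,467 billion

Year 2008: gap = -2.6 × (6.62 - 4.76) = -4.836%, loss ≈ 7895 × 4.836/100 ≈ 382.
Year 2009: gap = -2.6 × (5.75 - 4.76) = -2.574%, loss ≈ 7895 × 2.574/100 ≈ 203.
Year 2010: gap = -2.6 × (8.05 - 4.76) = -8.554%, loss ≈ 7895 × 8.554/100 ≈ 675.
Year 2011: gap = -2.6 × (9.08 - 4.76) = -11.232%, loss ≈ 7895 × 11.232/100 ≈ 887.
Year 2012: gap = -2.6 × (6.32 - 4.76) = -4.056%, loss ≈ 7895 × 4.056/100 ≈ 320.
Total lost output = 382 + 203 + 675 + 887 + 320 = 2467 billion.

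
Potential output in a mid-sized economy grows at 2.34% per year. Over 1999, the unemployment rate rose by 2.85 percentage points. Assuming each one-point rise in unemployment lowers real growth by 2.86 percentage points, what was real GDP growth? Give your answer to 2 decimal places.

Growth-rate Okun's law: g_Y = g_Y* - β × Δu.
g_Y = 2.34 - 2.86 × (2.85) = 2.34 - 8.151 = -5.811%, i.e. -5.81% to 2 d.p.

-5.81%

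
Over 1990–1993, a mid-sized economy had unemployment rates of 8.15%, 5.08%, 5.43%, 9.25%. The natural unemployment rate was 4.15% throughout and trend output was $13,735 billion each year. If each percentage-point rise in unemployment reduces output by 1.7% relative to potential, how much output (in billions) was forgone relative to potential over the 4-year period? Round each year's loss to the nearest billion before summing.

$2,641 billion

Year 1990: gap = -1.7 × (8.15 - 4.15) = -6.8%, loss ≈ 13735 × 6.8/100 ≈ 934.
Year 1991: gap = -1.7 × (5.08 - 4.15) = -1.581%, loss ≈ 13735 × 1.581/100 ≈ 217.
Year 1992: gap = -1.7 × (5.43 - 4.15) = -2.176%, loss ≈ 13735 × 2.176/100 ≈ 299.
Year 1993: gap = -1.7 × (9.25 - 4.15) = -8.67%, loss ≈ 13735 × 8.67/100 ≈ 1191.
Total lost output = 934 + 217 + 299 + 1191 = 2641 billion.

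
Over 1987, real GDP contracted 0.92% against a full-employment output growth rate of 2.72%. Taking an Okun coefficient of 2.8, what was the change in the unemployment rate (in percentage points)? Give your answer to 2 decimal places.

1.30 percentage points

Growth-rate Okun's law: g_Y = g_Y* - β × Δu, so Δu = (g_Y* - g_Y)/β.
Δu = (2.72 + 0.92)/2.8 = 3.64/2.8 = 1.30 percentage points.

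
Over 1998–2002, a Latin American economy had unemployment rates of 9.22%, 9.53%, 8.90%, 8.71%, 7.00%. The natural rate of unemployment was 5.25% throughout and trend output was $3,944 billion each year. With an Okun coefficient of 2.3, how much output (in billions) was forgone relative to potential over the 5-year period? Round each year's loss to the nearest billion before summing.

$1,552 billion

Year 1998: gap = -2.3 × (9.22 - 5.25) = -9.131%, loss ≈ 3944 × 9.131/100 ≈ 360.
Year 1999: gap = -2.3 × (9.53 - 5.25) = -9.844%, loss ≈ 3944 × 9.844/100 ≈ 388.
Year 2000: gap = -2.3 × (8.9 - 5.25) = -8.395%, loss ≈ 3944 × 8.395/100 ≈ 331.
Year 2001: gap = -2.3 × (8.71 - 5.25) = -7.958%, loss ≈ 3944 × 7.958/100 ≈ 314.
Year 2002: gap = -2.3 × (7 - 5.25) = -4.025%, loss ≈ 3944 × 4.025/100 ≈ 159.
Total lost output = 360 + 388 + 331 + 314 + 159 = 1552 billion.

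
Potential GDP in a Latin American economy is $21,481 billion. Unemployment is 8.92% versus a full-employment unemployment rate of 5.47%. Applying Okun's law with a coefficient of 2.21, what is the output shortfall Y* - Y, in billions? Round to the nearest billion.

$1,638 billion

Output gap = -2.21 × (8.92 - 5.47) = -2.21 × 3.45 = -7.6245%.
Actual GDP ≈ 21481 × 0.923755 ≈ 19843 billion, so the shortfall is 21481 - 19843 = 1638 billion.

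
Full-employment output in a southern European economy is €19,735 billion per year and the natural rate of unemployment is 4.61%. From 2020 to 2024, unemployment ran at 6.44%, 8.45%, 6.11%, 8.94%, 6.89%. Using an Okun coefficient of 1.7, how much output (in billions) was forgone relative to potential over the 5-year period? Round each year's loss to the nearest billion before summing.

€4,623 billion

Year 2020: gap = -1.7 × (6.44 - 4.61) = -3.111%, loss ≈ 19735 × 3.111/100 ≈ 614.
Year 2021: gap = -1.7 × (8.45 - 4.61) = -6.528%, loss ≈ 19735 × 6.528/100 ≈ 1288.
Year 2022: gap = -1.7 × (6.11 - 4.61) = -2.55%, loss ≈ 19735 × 2.55/100 ≈ 503.
Year 2023: gap = -1.7 × (8.94 - 4.61) = -7.361%, loss ≈ 19735 × 7.361/100 ≈ 1453.
Year 2024: gap = -1.7 × (6.89 - 4.61) = -3.876%, loss ≈ 19735 × 3.876/100 ≈ 765.
Total lost output = 614 + 1288 + 503 + 1453 + 765 = 4623 billion.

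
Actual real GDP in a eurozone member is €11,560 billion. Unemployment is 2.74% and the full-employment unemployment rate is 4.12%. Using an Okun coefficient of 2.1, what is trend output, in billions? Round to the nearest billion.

Unemployment gap = 2.74 - 4.12 = -1.38 points, so output gap = -2.1 × (-1.38) = 2.898%.
Since Y = Y* × (1 + gap/100), Y* = 11560/1.02898 ≈ 11234 billion.

€11,234 billion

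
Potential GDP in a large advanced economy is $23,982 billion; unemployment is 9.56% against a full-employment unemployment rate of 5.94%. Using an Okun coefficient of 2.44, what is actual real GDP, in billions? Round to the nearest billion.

$21,864 billion

Unemployment gap = 9.56 - 5.94 = 3.62 points, so the output gap is -2.44 × 3.62 = -8.8328%.
Actual GDP = 23982 × (1 - 8.8328/100) = 23982 × 0.911672 ≈ 21864 billion.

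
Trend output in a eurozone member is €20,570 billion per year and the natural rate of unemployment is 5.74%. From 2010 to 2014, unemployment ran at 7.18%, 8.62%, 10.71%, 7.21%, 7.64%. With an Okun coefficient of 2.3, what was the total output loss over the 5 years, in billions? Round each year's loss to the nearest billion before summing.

€5,989 billion

Year 2010: gap = -2.3 × (7.18 - 5.74) = -3.312%, loss ≈ 20570 × 3.312/100 ≈ 681.
Year 2011: gap = -2.3 × (8.62 - 5.74) = -6.624%, loss ≈ 20570 × 6.624/100 ≈ 1363.
Year 2012: gap = -2.3 × (10.71 - 5.74) = -11.431%, loss ≈ 20570 × 11.431/100 ≈ 2351.
Year 2013: gap = -2.3 × (7.21 - 5.74) = -3.381%, loss ≈ 20570 × 3.381/100 ≈ 695.
Year 2014: gap = -2.3 × (7.64 - 5.74) = -4.37%, loss ≈ 20570 × 4.37/100 ≈ 899.
Total lost output = 681 + 1363 + 2351 + 695 + 899 = 5989 billion.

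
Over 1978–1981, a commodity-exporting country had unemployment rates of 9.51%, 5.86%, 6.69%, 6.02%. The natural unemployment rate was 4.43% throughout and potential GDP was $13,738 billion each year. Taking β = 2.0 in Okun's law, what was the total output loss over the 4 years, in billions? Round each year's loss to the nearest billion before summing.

$2,847 billion

Year 1978: gap = -2.0 × (9.51 - 4.43) = -10.16%, loss ≈ 13738 × 10.16/100 ≈ 1396.
Year 1979: gap = -2.0 × (5.86 - 4.43) = -2.86%, loss ≈ 13738 × 2.86/100 ≈ 393.
Year 1980: gap = -2.0 × (6.69 - 4.43) = -4.52%, loss ≈ 13738 × 4.52/100 ≈ 621.
Year 1981: gap = -2.0 × (6.02 - 4.43) = -3.18%, loss ≈ 13738 × 3.18/100 ≈ 437.
Total lost output = 1396 + 393 + 621 + 437 = 2847 billion.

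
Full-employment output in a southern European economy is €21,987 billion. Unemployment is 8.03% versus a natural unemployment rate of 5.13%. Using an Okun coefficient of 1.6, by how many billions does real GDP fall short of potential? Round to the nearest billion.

€1,020 billion

Output gap = -1.6 × (8.03 - 5.13) = -1.6 × 2.9 = -4.64%.
Actual GDP ≈ 21987 × 0.9536 ≈ 20967 billion, so the shortfall is 21987 - 20967 = 1020 billion.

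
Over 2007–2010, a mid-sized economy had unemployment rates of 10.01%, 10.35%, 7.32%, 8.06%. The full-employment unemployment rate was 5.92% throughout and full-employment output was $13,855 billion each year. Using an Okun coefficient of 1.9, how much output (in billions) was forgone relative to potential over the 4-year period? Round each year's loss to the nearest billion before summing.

Year 2007: gap = -1.9 × (10.01 - 5.92) = -7.771%, loss ≈ 13855 × 7.771/100 ≈ 1077.
Year 2008: gap = -1.9 × (10.35 - 5.92) = -8.417%, loss ≈ 13855 × 8.417/100 ≈ 1166.
Year 2009: gap = -1.9 × (7.32 - 5.92) = -2.66%, loss ≈ 13855 × 2.66/100 ≈ 369.
Year 2010: gap = -1.9 × (8.06 - 5.92) = -4.066%, loss ≈ 13855 × 4.066/100 ≈ 563.
Total lost output = 1077 + 1166 + 369 + 563 = 3175 billion.

$3,175 billion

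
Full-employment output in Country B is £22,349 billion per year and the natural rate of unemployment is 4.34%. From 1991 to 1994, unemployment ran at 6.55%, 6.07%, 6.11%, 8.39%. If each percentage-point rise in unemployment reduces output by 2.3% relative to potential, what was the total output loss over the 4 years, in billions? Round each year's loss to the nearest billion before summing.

£5,017 billion

Year 1991: gap = -2.3 × (6.55 - 4.34) = -5.083%, loss ≈ 22349 × 5.083/100 ≈ 1136.
Year 1992: gap = -2.3 × (6.07 - 4.34) = -3.979%, loss ≈ 22349 × 3.979/100 ≈ 889.
Year 1993: gap = -2.3 × (6.11 - 4.34) = -4.071%, loss ≈ 22349 × 4.071/100 ≈ 910.
Year 1994: gap = -2.3 × (8.39 - 4.34) = -9.315%, loss ≈ 22349 × 9.315/100 ≈ 2082.
Total lost output = 1136 + 889 + 910 + 2082 = 5017 billion.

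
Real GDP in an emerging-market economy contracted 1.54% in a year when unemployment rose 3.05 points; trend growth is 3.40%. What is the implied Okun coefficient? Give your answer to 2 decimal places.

Growth form: g_Y = g_Y* - β × Δu, so β = (g_Y* - g_Y)/Δu.
β = (3.4 + 1.54)/3.05 = 4.94/3.05 = 1.62.

β ≈ 1.62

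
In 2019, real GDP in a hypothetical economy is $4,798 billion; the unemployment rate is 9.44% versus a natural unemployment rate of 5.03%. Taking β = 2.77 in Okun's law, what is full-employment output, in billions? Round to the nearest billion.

$5,466 billion

Unemployment gap = 9.44 - 5.03 = 4.41 points, so output gap = -2.77 × 4.41 = -12.2157%.
Since Y = Y* × (1 + gap/100), Y* = 4798/0.877843 ≈ 5466 billion.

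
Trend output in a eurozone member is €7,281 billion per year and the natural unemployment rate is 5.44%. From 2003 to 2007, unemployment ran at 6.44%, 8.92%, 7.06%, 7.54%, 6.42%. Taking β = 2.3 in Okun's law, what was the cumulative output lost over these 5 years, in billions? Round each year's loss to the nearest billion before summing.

€1,537 billion

Year 2003: gap = -2.3 × (6.44 - 5.44) = -2.3%, loss ≈ 7281 × 2.3/100 ≈ 167.
Year 2004: gap = -2.3 × (8.92 - 5.44) = -8.004%, loss ≈ 7281 × 8.004/100 ≈ 583.
Year 2005: gap = -2.3 × (7.06 - 5.44) = -3.726%, loss ≈ 7281 × 3.726/100 ≈ 271.
Year 2006: gap = -2.3 × (7.54 - 5.44) = -4.83%, loss ≈ 7281 × 4.83/100 ≈ 352.
Year 2007: gap = -2.3 × (6.42 - 5.44) = -2.254%, loss ≈ 7281 × 2.254/100 ≈ 164.
Total lost output = 167 + 583 + 271 + 352 + 164 = 1537 billion.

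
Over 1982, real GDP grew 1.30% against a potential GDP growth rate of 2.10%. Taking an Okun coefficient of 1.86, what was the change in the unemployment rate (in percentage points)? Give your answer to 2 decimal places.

0.43 percentage points

Growth-rate Okun's law: g_Y = g_Y* - β × Δu, so Δu = (g_Y* - g_Y)/β.
Δu = (2.1 - 1.3)/1.86 = 0.8/1.86 = 0.43 percentage points.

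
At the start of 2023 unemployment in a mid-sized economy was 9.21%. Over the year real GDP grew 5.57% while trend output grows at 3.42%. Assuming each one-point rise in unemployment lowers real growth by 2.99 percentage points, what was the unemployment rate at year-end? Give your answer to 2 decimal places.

Growth-rate Okun's law: g_Y = g_Y* - β × Δu, so Δu = (g_Y* - g_Y)/β.
Δu = (3.42 - 5.57)/2.99 = -2.15/2.99 = -0.72 percentage points.
Year-end unemployment = 9.21 - 0.72 = 8.49%.

8.49%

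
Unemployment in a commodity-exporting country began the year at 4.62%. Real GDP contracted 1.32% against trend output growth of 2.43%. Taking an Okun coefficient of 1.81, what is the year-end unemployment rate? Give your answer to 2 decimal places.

Growth-rate Okun's law: g_Y = g_Y* - β × Δu, so Δu = (g_Y* - g_Y)/β.
Δu = (2.43 + 1.32)/1.81 = 3.75/1.81 = 2.07 percentage points.
Year-end unemployment = 4.62 + 2.07 = 6.69%.

6.69%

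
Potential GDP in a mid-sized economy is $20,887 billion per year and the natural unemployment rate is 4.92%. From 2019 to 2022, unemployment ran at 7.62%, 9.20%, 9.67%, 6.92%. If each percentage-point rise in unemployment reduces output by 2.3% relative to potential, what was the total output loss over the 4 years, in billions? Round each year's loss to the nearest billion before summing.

Year 2019: gap = -2.3 × (7.62 - 4.92) = -6.21%, loss ≈ 20887 × 6.21/100 ≈ 1297.
Year 2020: gap = -2.3 × (9.2 - 4.92) = -9.844%, loss ≈ 20887 × 9.844/100 ≈ 2056.
Year 2021: gap = -2.3 × (9.67 - 4.92) = -10.925%, loss ≈ 20887 × 10.925/100 ≈ 2282.
Year 2022: gap = -2.3 × (6.92 - 4.92) = -4.6%, loss ≈ 20887 × 4.6/100 ≈ 961.
Total lost output = 1297 + 2056 + 2282 + 961 = 6596 billion.

$6,596 billion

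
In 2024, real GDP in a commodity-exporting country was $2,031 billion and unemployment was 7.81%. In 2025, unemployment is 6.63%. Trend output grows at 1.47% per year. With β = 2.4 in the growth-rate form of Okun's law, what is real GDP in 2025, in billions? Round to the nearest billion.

Δu = 6.63 - 7.81 = -1.18 points.
Okun's law (growth form): g_Y = g_Y* - β × Δu = 1.47 - 2.4 × (-1.18) = 1.47 + 2.832 = 4.302%.
Real GDP in the next year = 2031 × (1 + 4.302/100) = 2031 × 1.04302 ≈ 2118 billion.

$2,118 billion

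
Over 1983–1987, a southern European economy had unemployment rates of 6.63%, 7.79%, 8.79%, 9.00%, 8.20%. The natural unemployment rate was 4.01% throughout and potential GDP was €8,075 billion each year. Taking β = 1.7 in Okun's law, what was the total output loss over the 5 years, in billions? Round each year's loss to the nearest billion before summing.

Year 1983: gap = -1.7 × (6.63 - 4.01) = -4.454%, loss ≈ 8075 × 4.454/100 ≈ 360.
Year 1984: gap = -1.7 × (7.79 - 4.01) = -6.426%, loss ≈ 8075 × 6.426/100 ≈ 519.
Year 1985: gap = -1.7 × (8.79 - 4.01) = -8.126%, loss ≈ 8075 × 8.126/100 ≈ 656.
Year 1986: gap = -1.7 × (9 - 4.01) = -8.483%, loss ≈ 8075 × 8.483/100 ≈ 685.
Year 1987: gap = -1.7 × (8.2 - 4.01) = -7.123%, loss ≈ 8075 × 7.123/100 ≈ 575.
Total lost output = 360 + 519 + 656 + 685 + 575 = 2795 billion.

€2,795 billion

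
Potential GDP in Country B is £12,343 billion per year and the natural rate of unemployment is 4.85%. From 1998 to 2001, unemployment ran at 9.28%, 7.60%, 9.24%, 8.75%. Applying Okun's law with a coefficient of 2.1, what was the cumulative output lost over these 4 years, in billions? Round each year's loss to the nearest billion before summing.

£4,010 billion

Year 1998: gap = -2.1 × (9.28 - 4.85) = -9.303%, loss ≈ 12343 × 9.303/100 ≈ 1148.
Year 1999: gap = -2.1 × (7.6 - 4.85) = -5.775%, loss ≈ 12343 × 5.775/100 ≈ 713.
Year 2000: gap = -2.1 × (9.24 - 4.85) = -9.219%, loss ≈ 12343 × 9.219/100 ≈ 1138.
Year 2001: gap = -2.1 × (8.75 - 4.85) = -8.19%, loss ≈ 12343 × 8.19/100 ≈ 1011.
Total lost output = 1148 + 713 + 1138 + 1011 = 4010 billion.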